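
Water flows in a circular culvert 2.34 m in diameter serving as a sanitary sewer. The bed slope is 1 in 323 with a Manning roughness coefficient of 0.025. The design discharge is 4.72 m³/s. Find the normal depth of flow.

y_n = 1.45 m

Manning's equation rearranged: A R^(2/3) = nQ / (1·√S) = 0.025 × 4.72 / (√0.003096) = 2.121.
At y = 1.59 m: A R^(2/3) = 2.421 — too large.
At y = 1.09 m: A R^(2/3) = 1.331 — too small.
At y = 1.45 m: A R^(2/3) = 2.122 — ≈ 2.121.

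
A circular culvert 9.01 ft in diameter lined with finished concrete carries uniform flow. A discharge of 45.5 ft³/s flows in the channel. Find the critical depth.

At critical depth, Q² T / (g A³) = 1, i.e. A³/T = Q²/g = 45.5²/32.2 = 64.29.
At y = 1.3 ft: A³/T = 28.76 — low.
At y = 1.93 ft: A³/T = 135.8 — high.
At y = 1.59 ft: A³/T = 63.52 — ≈ 64.29.

y_c = 1.59 ft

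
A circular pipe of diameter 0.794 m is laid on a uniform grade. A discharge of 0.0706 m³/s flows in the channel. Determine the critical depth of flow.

At critical depth, Q² T / (g A³) = 1, i.e. A³/T = Q²/g = 0.0706²/9.81 = 0.0005081.
Trying y = 0.108 m: A³/T = 0.0001212 — too small.
Trying y = 0.185 m: A³/T = 0.001002 — too large.
Trying y = 0.156 m: A³/T = 0.0005145 — ≈ 0.0005081.

y_c = 0.156 m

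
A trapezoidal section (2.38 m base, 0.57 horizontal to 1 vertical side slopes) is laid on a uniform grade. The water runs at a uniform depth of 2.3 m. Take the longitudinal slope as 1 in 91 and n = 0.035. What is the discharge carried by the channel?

Q = 27.2 m³/s

With bottom width b = 2.38 m and side slope z = 0.57: A = (b + zy)y = (2.38 + 0.57×2.3)×2.3 = 8.489 m²; P = b + 2y√(1+z²) = 2.38 + 2×2.3×1.151 = 7.675 m.
Hydraulic radius R = A/P = 8.489/7.675 = 1.106 m.
Manning's equation: Q = (1/n) A R^(2/3) S^(1/2) = (1/0.035) × 8.489 × 1.106^(2/3) × 0.01099^(1/2) = 27.2 m³/s.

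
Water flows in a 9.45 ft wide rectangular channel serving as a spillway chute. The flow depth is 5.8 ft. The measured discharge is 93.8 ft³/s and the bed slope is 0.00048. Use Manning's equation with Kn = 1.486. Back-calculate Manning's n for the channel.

Flow area A = b·y = 9.45 × 5.8 = 54.81 ft². Wetted perimeter P = b + 2y = 9.45 + 2×5.8 = 21.05 ft.
Hydraulic radius R = A/P = 54.81/21.05 = 2.604 ft.
Rearranging Manning's equation: n = (1.486/Q) A R^(2/3) S^(1/2) = (1.486/93.8) × 54.81 × 2.604^(2/3) × √0.00048 = 0.036.

n = 0.036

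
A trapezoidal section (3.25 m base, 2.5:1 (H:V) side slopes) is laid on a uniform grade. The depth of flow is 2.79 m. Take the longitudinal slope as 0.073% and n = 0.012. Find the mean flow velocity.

V = 3.03 m/s

With bottom width b = 3.25 m and side slope z = 2.5: A = (b + zy)y = (3.25 + 2.5×2.79)×2.79 = 28.53 m²; P = b + 2y√(1+z²) = 3.25 + 2×2.79×2.693 = 18.27 m.
Hydraulic radius R = A/P = 28.53/18.27 = 1.561 m.
From Manning's equation, V = (1/n) R^(2/3) S^(1/2) = (1/0.012) × 1.561^(2/3) × 0.00073^(1/2) = 3.03 m/s.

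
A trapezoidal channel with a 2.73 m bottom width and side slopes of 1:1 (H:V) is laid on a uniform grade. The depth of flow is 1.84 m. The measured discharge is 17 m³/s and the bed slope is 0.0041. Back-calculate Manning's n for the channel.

With bottom width b = 2.73 m and side slope z = 1: A = (b + zy)y = (2.73 + 1×1.84)×1.84 = 8.409 m²; P = b + 2y√(1+z²) = 2.73 + 2×1.84×1.414 = 7.934 m.
Hydraulic radius R = A/P = 8.409/7.934 = 1.06 m.
Rearranging Manning's equation: n = (1/Q) A R^(2/3) S^(1/2) = (1/17) × 8.409 × 1.06^(2/3) × √0.0041 = 0.0329.

n = 0.0329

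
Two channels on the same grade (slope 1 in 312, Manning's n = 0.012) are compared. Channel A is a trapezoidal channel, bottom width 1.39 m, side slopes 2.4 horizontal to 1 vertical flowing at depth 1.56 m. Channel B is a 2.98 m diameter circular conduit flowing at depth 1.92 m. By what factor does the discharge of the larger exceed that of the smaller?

1.67

Channel A: With bottom width b = 1.39 m and side slope z = 2.4: A = (b + zy)y = (1.39 + 2.4×1.56)×1.56 = 8.009 m²; P = b + 2y√(1+z²) = 1.39 + 2×1.56×2.6 = 9.502 m. Hydraulic radius R = A/P = 8.009/9.502 = 0.8429 m. Q_A = (1/0.012)·8.009·0.8429^(2/3)·√0.003205 = 33.72 m³/s.
Channel B: For a circular section of diameter D = 2.98 m at depth y = 1.92 m, the central angle is θ = 2 arccos(1 − 2y/D) = 3.727 rad. Then A = (D²/8)(θ − sin θ) = 4.751 m² and P = Dθ/2 = 5.553 m. Hydraulic radius R = A/P = 4.751/5.553 = 0.8555 m. Q_B = (1/0.012)·4.751·0.8555^(2/3)·√0.003205 = 20.2 m³/s.
The larger discharge is 33.72 m³/s and the smaller is 20.2 m³/s; the ratio is 1.67.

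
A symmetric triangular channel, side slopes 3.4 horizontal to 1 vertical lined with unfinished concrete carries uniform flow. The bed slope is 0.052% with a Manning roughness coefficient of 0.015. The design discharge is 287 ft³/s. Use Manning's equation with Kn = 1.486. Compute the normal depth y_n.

Manning's equation rearranged: A R^(2/3) = nQ / (1.486·√S) = 0.015 × 287 / (1.486 × √0.00052) = 127.
Trying y = 3.98 ft: A R^(2/3) = 82.88 — low.
Trying y = 5.95 ft: A R^(2/3) = 242.2 — high.
Trying y = 4.67 ft: A R^(2/3) = 126.9 — ≈ 127.

y_n = 4.67 ft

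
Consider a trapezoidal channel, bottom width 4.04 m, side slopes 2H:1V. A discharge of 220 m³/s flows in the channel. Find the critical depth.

At critical depth, Q² T / (g A³) = 1, i.e. A³/T = Q²/g = 220²/9.81 = 4934.
At y = 3.22 m: A³/T = 2271 — too small.
At y = 4.46 m: A³/T = 8826 — too large.
At y = 3.89 m: A³/T = 4960 — matches.

y_c = 3.89 m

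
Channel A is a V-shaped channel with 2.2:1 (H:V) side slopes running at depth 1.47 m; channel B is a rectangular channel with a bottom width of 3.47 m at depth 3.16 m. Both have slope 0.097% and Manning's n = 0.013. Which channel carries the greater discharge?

Channel A: For a triangular section with side slope z = 2.2: A = zy² = 2.2×1.47² = 4.754 m²; P = 2y√(1+z²) = 2×1.47×2.417 = 7.105 m. Hydraulic radius R = A/P = 4.754/7.105 = 0.6691 m. Q_A = (1/0.013)·4.754·0.6691^(2/3)·√0.00097 = 8.713 m³/s.
Channel B: Flow area A = b·y = 3.47 × 3.16 = 10.97 m². Wetted perimeter P = b + 2y = 3.47 + 2×3.16 = 9.79 m. Hydraulic radius R = A/P = 10.97/9.79 = 1.12 m. Q_B = (1/0.013)·10.97·1.12^(2/3)·√0.00097 = 28.33 m³/s.
Q_A = 8.713 m³/s vs Q_B = 28.33 m³/s, so channel B carries more.

channel B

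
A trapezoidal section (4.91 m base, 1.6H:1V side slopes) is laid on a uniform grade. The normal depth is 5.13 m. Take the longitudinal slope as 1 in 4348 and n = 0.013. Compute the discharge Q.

Q = 155 m³/s

With bottom width b = 4.91 m and side slope z = 1.6: A = (b + zy)y = (4.91 + 1.6×5.13)×5.13 = 67.3 m²; P = b + 2y√(1+z²) = 4.91 + 2×5.13×1.887 = 24.27 m.
Hydraulic radius R = A/P = 67.3/24.27 = 2.773 m.
Manning's equation: Q = (1/n) A R^(2/3) S^(1/2) = (1/0.013) × 67.3 × 2.773^(2/3) × 0.00023^(1/2) = 155 m³/s.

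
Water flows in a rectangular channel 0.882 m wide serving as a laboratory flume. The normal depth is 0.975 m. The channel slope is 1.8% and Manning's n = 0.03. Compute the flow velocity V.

V = 2.02 m/s

Flow area A = b·y = 0.882 × 0.975 = 0.8599 m². Wetted perimeter P = b + 2y = 0.882 + 2×0.975 = 2.832 m.
Hydraulic radius R = A/P = 0.8599/2.832 = 0.3037 m.
From Manning's equation, V = (1/n) R^(2/3) S^(1/2) = (1/0.03) × 0.3037^(2/3) × 0.018^(1/2) = 2.02 m/s.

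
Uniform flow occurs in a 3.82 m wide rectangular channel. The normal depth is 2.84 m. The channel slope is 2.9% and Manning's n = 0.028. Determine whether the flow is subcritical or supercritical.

supercritical

Flow area A = b·y = 3.82 × 2.84 = 10.85 m². Wetted perimeter P = b + 2y = 3.82 + 2×2.84 = 9.5 m.
Hydraulic radius R = A/P = 10.85/9.5 = 1.142 m.
V = (1/n) R^(2/3) √S = (1/0.028) × 1.142^(2/3) × √0.029 = 6.645 m/s. Hydraulic depth D_h = A/T = 10.85/3.82 = 2.84 m.
Froude number Fr = V/√(g·D_h) = 6.645/√(9.81×2.84) = 1.26, which is greater than 1, so the flow is supercritical.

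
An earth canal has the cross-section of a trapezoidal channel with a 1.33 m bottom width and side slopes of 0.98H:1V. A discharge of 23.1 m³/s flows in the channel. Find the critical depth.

At critical depth, Q² T / (g A³) = 1, i.e. A³/T = Q²/g = 23.1²/9.81 = 54.39.
Trying y = 1.76 m: A³/T = 32.52 — too small.
Trying y = 2.23 m: A³/T = 84.51 — too large.
Trying y = 2 m: A³/T = 54.26 — close enough.

y_c = 2 m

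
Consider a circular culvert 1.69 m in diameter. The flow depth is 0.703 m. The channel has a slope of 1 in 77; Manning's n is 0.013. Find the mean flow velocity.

V = 4.54 m/s

For a circular section of diameter D = 1.69 m at depth y = 0.703 m, the central angle is θ = 2 arccos(1 − 2y/D) = 2.804 rad. Then A = (D²/8)(θ − sin θ) = 0.8827 m² and P = Dθ/2 = 2.369 m.
Hydraulic radius R = A/P = 0.8827/2.369 = 0.3726 m.
From Manning's equation, V = (1/n) R^(2/3) S^(1/2) = (1/0.013) × 0.3726^(2/3) × 0.01299^(1/2) = 4.54 m/s.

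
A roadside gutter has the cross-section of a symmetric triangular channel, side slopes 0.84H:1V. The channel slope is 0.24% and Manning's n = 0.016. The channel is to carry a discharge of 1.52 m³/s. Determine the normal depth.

Manning's equation rearranged: A R^(2/3) = nQ / (1·√S) = 0.016 × 1.52 / (√0.0024) = 0.4964.
Try y = 1.37 m: A R^(2/3) = 0.9129 — over.
Try y = 0.888 m: A R^(2/3) = 0.2872 — short.
Try y = 1.09 m: A R^(2/3) = 0.4962 — matches.

y_n = 1.09 m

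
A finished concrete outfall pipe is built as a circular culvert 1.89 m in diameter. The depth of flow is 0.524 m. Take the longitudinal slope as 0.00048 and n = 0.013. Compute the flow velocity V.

For a circular section of diameter D = 1.89 m at depth y = 0.524 m, the central angle is θ = 2 arccos(1 − 2y/D) = 2.218 rad. Then A = (D²/8)(θ − sin θ) = 0.6342 m² and P = Dθ/2 = 2.096 m.
Hydraulic radius R = A/P = 0.6342/2.096 = 0.3026 m.
From Manning's equation, V = (1/n) R^(2/3) S^(1/2) = (1/0.013) × 0.3026^(2/3) × 0.00048^(1/2) = 0.76 m/s.

V = 0.76 m/s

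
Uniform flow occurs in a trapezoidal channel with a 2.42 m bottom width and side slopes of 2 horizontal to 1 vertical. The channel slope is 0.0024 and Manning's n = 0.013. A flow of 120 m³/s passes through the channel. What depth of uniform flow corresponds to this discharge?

y_n = 2.9 m

Manning's equation rearranged: A R^(2/3) = nQ / (1·√S) = 0.013 × 120 / (√0.0024) = 31.84.
Try y = 2.56 m: A R^(2/3) = 24.06 — short.
Try y = 3.7 m: A R^(2/3) = 56.04 — over.
Try y = 2.9 m: A R^(2/3) = 31.91 — ≈ 31.84.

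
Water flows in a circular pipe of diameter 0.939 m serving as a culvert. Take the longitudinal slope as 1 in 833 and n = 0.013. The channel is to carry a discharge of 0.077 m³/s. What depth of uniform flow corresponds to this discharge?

y_n = 0.21 m

Manning's equation rearranged: A R^(2/3) = nQ / (1·√S) = 0.013 × 0.077 / (√0.0012) = 0.02889.
At y = 0.144 m: A R^(2/3) = 0.01341 — low.
At y = 0.21 m: A R^(2/3) = 0.02891 — matches.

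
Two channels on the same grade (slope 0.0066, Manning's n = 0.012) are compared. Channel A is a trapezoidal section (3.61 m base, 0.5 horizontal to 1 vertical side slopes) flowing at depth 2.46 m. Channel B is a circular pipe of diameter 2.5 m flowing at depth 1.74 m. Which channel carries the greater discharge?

channel A

Channel A: With bottom width b = 3.61 m and side slope z = 0.5: A = (b + zy)y = (3.61 + 0.5×2.46)×2.46 = 11.91 m²; P = b + 2y√(1+z²) = 3.61 + 2×2.46×1.118 = 9.111 m. Hydraulic radius R = A/P = 11.91/9.111 = 1.307 m. Q_A = (1/0.012)·11.91·1.307^(2/3)·√0.0066 = 96.35 m³/s.
Channel B: For a circular section of diameter D = 2.5 m at depth y = 1.74 m, the central angle is θ = 2 arccos(1 − 2y/D) = 3.947 rad. Then A = (D²/8)(θ − sin θ) = 3.647 m² and P = Dθ/2 = 4.934 m. Hydraulic radius R = A/P = 3.647/4.934 = 0.7392 m. Q_B = (1/0.012)·3.647·0.7392^(2/3)·√0.0066 = 20.19 m³/s.
Q_A = 96.35 m³/s vs Q_B = 20.19 m³/s, so channel A carries more.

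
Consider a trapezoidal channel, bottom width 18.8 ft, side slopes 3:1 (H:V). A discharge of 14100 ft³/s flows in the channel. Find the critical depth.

At critical depth, Q² T / (g A³) = 1, i.e. A³/T = Q²/g = 14100²/32.2 = 6174000.
Try y = 12.3 ft: A³/T = 3473000 — low.
Try y = 15.6 ft: A³/T = 9535000 — high.
Try y = 14.1 ft: A³/T = 6184000 — matches.

y_c = 14.1 ft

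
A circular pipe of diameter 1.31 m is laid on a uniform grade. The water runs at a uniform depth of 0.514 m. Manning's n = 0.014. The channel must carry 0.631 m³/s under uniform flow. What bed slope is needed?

S = 0.0018

For a circular section of diameter D = 1.31 m at depth y = 0.514 m, the central angle is θ = 2 arccos(1 − 2y/D) = 2.708 rad. Then A = (D²/8)(θ − sin θ) = 0.4906 m² and P = Dθ/2 = 1.774 m.
Hydraulic radius R = A/P = 0.4906/1.774 = 0.2766 m.
From Manning's equation, S = [nQ / (1 A R^(2/3))]² = [0.014 × 0.631 / (1 × 0.4906 × 0.2766^(2/3))]² = 0.0018.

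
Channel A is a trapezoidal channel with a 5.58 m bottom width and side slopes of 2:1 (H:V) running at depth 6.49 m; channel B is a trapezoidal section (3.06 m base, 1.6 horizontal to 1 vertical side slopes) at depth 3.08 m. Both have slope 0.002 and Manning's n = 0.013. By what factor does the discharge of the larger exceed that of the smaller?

7.97

Channel A: With bottom width b = 5.58 m and side slope z = 2: A = (b + zy)y = (5.58 + 2×6.49)×6.49 = 120.5 m²; P = b + 2y√(1+z²) = 5.58 + 2×6.49×2.236 = 34.6 m. Hydraulic radius R = A/P = 120.5/34.6 = 3.481 m. Q_A = (1/0.013)·120.5·3.481^(2/3)·√0.002 = 951.8 m³/s.
Channel B: With bottom width b = 3.06 m and side slope z = 1.6: A = (b + zy)y = (3.06 + 1.6×3.08)×3.08 = 24.6 m²; P = b + 2y√(1+z²) = 3.06 + 2×3.08×1.887 = 14.68 m. Hydraulic radius R = A/P = 24.6/14.68 = 1.676 m. Q_B = (1/0.013)·24.6·1.676^(2/3)·√0.002 = 119.4 m³/s.
The larger discharge is 951.8 m³/s and the smaller is 119.4 m³/s; the ratio is 7.97.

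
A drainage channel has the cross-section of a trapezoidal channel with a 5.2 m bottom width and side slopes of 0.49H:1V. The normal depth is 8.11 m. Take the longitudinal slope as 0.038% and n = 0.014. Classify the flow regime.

With bottom width b = 5.2 m and side slope z = 0.49: A = (b + zy)y = (5.2 + 0.49×8.11)×8.11 = 74.4 m²; P = b + 2y√(1+z²) = 5.2 + 2×8.11×1.114 = 23.26 m.
Hydraulic radius R = A/P = 74.4/23.26 = 3.198 m.
V = (1/n) R^(2/3) √S = (1/0.014) × 3.198^(2/3) × √0.00038 = 3.023 m/s. Hydraulic depth D_h = A/T = 74.4/13.15 = 5.659 m.
Froude number Fr = V/√(g·D_h) = 3.023/√(9.81×5.659) = 0.406, which is less than 1, so the flow is subcritical.

subcritical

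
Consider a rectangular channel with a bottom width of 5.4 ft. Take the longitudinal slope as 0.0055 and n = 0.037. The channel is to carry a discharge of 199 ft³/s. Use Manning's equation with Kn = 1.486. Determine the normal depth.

Manning's equation rearranged: A R^(2/3) = nQ / (1.486·√S) = 0.037 × 199 / (1.486 × √0.0055) = 66.81.
Trying y = 8.51 ft: A R^(2/3) = 74.15 — too large.
Trying y = 7.78 ft: A R^(2/3) = 66.79 — close enough.

y_n = 7.78 ft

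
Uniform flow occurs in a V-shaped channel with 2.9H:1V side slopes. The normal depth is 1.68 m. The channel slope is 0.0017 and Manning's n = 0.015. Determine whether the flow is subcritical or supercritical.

subcritical

For a triangular section with side slope z = 2.9: A = zy² = 2.9×1.68² = 8.185 m²; P = 2y√(1+z²) = 2×1.68×3.068 = 10.31 m.
Hydraulic radius R = A/P = 8.185/10.31 = 0.7941 m.
V = (1/n) R^(2/3) √S = (1/0.015) × 0.7941^(2/3) × √0.0017 = 2.357 m/s. Hydraulic depth D_h = A/T = 8.185/9.744 = 0.84 m.
Froude number Fr = V/√(g·D_h) = 2.357/√(9.81×0.84) = 0.821, which is less than 1, so the flow is subcritical.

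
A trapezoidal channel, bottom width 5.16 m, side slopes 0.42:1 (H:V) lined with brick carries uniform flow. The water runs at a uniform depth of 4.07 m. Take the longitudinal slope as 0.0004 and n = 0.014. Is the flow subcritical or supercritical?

With bottom width b = 5.16 m and side slope z = 0.42: A = (b + zy)y = (5.16 + 0.42×4.07)×4.07 = 27.96 m²; P = b + 2y√(1+z²) = 5.16 + 2×4.07×1.085 = 13.99 m.
Hydraulic radius R = A/P = 27.96/13.99 = 1.999 m.
V = (1/n) R^(2/3) √S = (1/0.014) × 1.999^(2/3) × √0.0004 = 2.267 m/s. Hydraulic depth D_h = A/T = 27.96/8.579 = 3.259 m.
Froude number Fr = V/√(g·D_h) = 2.267/√(9.81×3.259) = 0.401, which is less than 1, so the flow is subcritical.

subcritical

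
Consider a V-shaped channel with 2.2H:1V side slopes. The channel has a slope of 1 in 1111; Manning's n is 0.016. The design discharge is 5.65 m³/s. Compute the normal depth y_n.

y_n = 1.37 m

Manning's equation rearranged: A R^(2/3) = nQ / (1·√S) = 0.016 × 5.65 / (√0.0009001) = 3.013.
At y = 1.69 m: A R^(2/3) = 5.275 — over.
At y = 1.15 m: A R^(2/3) = 1.89 — short.
At y = 1.37 m: A R^(2/3) = 3.014 — matches.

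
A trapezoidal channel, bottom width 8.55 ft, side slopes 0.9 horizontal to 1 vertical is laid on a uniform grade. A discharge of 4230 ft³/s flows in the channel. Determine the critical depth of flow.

y_c = 12.9 ft

At critical depth, Q² T / (g A³) = 1, i.e. A³/T = Q²/g = 4230²/32.2 = 555700.
Try y = 16.2 ft: A³/T = 1395000 — over.
Try y = 8.83 ft: A³/T = 126500 — short.
Try y = 12.9 ft: A³/T = 553600 — close enough.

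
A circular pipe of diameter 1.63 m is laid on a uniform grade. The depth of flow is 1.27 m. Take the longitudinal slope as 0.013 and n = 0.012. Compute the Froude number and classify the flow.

For a circular section of diameter D = 1.63 m at depth y = 1.27 m, the central angle is θ = 2 arccos(1 − 2y/D) = 4.326 rad. Then A = (D²/8)(θ − sin θ) = 1.744 m² and P = Dθ/2 = 3.526 m.
Hydraulic radius R = A/P = 1.744/3.526 = 0.4948 m.
V = (1/n) R^(2/3) √S = (1/0.012) × 0.4948^(2/3) × √0.013 = 5.944 m/s. Hydraulic depth D_h = A/T = 1.744/1.352 = 1.29 m.
Froude number Fr = V/√(g·D_h) = 5.944/√(9.81×1.29) = 1.67, which is greater than 1, so the flow is supercritical.

supercritical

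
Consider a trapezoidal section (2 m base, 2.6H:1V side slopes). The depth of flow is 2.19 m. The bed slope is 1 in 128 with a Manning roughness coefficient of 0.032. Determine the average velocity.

V = 3.1 m/s

With bottom width b = 2 m and side slope z = 2.6: A = (b + zy)y = (2 + 2.6×2.19)×2.19 = 16.85 m²; P = b + 2y√(1+z²) = 2 + 2×2.19×2.786 = 14.2 m.
Hydraulic radius R = A/P = 16.85/14.2 = 1.187 m.
From Manning's equation, V = (1/n) R^(2/3) S^(1/2) = (1/0.032) × 1.187^(2/3) × 0.007812^(1/2) = 3.1 m/s.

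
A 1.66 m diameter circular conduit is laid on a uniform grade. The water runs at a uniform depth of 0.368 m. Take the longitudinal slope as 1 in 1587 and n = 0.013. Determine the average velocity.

For a circular section of diameter D = 1.66 m at depth y = 0.368 m, the central angle is θ = 2 arccos(1 − 2y/D) = 1.961 rad. Then A = (D²/8)(θ − sin θ) = 0.3569 m² and P = Dθ/2 = 1.628 m.
Hydraulic radius R = A/P = 0.3569/1.628 = 0.2193 m.
From Manning's equation, V = (1/n) R^(2/3) S^(1/2) = (1/0.013) × 0.2193^(2/3) × 0.0006301^(1/2) = 0.702 m/s.

V = 0.702 m/s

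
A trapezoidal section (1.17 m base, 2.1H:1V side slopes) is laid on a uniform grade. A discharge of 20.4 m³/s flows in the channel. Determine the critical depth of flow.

y_c = 1.55 m

At critical depth, Q² T / (g A³) = 1, i.e. A³/T = Q²/g = 20.4²/9.81 = 42.42.
At y = 1.78 m: A³/T = 77.12 — over.
At y = 1.25 m: A³/T = 16.63 — short.
At y = 1.55 m: A³/T = 42.01 — ≈ 42.42.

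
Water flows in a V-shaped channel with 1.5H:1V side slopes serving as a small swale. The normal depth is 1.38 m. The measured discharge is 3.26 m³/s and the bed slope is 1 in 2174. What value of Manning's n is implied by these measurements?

For a triangular section with side slope z = 1.5: A = zy² = 1.5×1.38² = 2.857 m²; P = 2y√(1+z²) = 2×1.38×1.803 = 4.976 m.
Hydraulic radius R = A/P = 2.857/4.976 = 0.5741 m.
Rearranging Manning's equation: n = (1/Q) A R^(2/3) S^(1/2) = (1/3.26) × 2.857 × 0.5741^(2/3) × √0.00046 = 0.013.

n = 0.013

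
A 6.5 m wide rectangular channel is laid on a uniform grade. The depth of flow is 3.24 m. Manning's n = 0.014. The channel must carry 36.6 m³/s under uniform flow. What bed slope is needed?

S = 0.00031

Flow area A = b·y = 6.5 × 3.24 = 21.06 m². Wetted perimeter P = b + 2y = 6.5 + 2×3.24 = 12.98 m.
Hydraulic radius R = A/P = 21.06/12.98 = 1.622 m.
From Manning's equation, S = [nQ / (1 A R^(2/3))]² = [0.014 × 36.6 / (1 × 21.06 × 1.622^(2/3))]² = 0.00031.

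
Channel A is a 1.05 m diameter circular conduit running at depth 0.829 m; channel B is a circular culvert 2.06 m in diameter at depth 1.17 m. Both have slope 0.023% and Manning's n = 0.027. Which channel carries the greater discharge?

channel B

Channel A: For a circular section of diameter D = 1.05 m at depth y = 0.829 m, the central angle is θ = 2 arccos(1 − 2y/D) = 4.377 rad. Then A = (D²/8)(θ − sin θ) = 0.7333 m² and P = Dθ/2 = 2.298 m. Hydraulic radius R = A/P = 0.7333/2.298 = 0.3191 m. Q_A = (1/0.027)·0.7333·0.3191^(2/3)·√0.00023 = 0.1923 m³/s.
Channel B: For a circular section of diameter D = 2.06 m at depth y = 1.17 m, the central angle is θ = 2 arccos(1 − 2y/D) = 3.414 rad. Then A = (D²/8)(θ − sin θ) = 1.954 m² and P = Dθ/2 = 3.517 m. Hydraulic radius R = A/P = 1.954/3.517 = 0.5556 m. Q_B = (1/0.027)·1.954·0.5556^(2/3)·√0.00023 = 0.7418 m³/s.
Q_A = 0.1923 m³/s vs Q_B = 0.7418 m³/s, so channel B carries more.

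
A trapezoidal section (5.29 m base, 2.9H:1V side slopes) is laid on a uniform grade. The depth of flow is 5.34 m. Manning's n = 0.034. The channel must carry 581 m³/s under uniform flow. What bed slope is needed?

With bottom width b = 5.29 m and side slope z = 2.9: A = (b + zy)y = (5.29 + 2.9×5.34)×5.34 = 110.9 m²; P = b + 2y√(1+z²) = 5.29 + 2×5.34×3.068 = 38.05 m.
Hydraulic radius R = A/P = 110.9/38.05 = 2.916 m.
From Manning's equation, S = [nQ / (1 A R^(2/3))]² = [0.034 × 581 / (1 × 110.9 × 2.916^(2/3))]² = 0.00761.

S = 0.00761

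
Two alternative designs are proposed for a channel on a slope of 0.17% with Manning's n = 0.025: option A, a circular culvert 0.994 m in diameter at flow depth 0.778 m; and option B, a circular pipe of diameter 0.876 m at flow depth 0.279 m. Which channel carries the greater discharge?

channel A

Channel A: For a circular section of diameter D = 0.994 m at depth y = 0.778 m, the central angle is θ = 2 arccos(1 − 2y/D) = 4.343 rad. Then A = (D²/8)(θ − sin θ) = 0.6516 m² and P = Dθ/2 = 2.159 m. Hydraulic radius R = A/P = 0.6516/2.159 = 0.3019 m. Q_A = (1/0.025)·0.6516·0.3019^(2/3)·√0.0017 = 0.4836 m³/s.
Channel B: For a circular section of diameter D = 0.876 m at depth y = 0.279 m, the central angle is θ = 2 arccos(1 − 2y/D) = 2.399 rad. Then A = (D²/8)(θ − sin θ) = 0.1652 m² and P = Dθ/2 = 1.051 m. Hydraulic radius R = A/P = 0.1652/1.051 = 0.1572 m. Q_B = (1/0.025)·0.1652·0.1572^(2/3)·√0.0017 = 0.07936 m³/s.
Q_A = 0.4836 m³/s vs Q_B = 0.07936 m³/s, so channel A carries more.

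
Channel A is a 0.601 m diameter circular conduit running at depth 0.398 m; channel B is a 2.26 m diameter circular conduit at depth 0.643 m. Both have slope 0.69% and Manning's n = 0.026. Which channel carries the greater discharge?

channel B

Channel A: For a circular section of diameter D = 0.601 m at depth y = 0.398 m, the central angle is θ = 2 arccos(1 − 2y/D) = 3.802 rad. Then A = (D²/8)(θ − sin θ) = 0.1994 m² and P = Dθ/2 = 1.143 m. Hydraulic radius R = A/P = 0.1994/1.143 = 0.1745 m. Q_A = (1/0.026)·0.1994·0.1745^(2/3)·√0.0069 = 0.1989 m³/s.
Channel B: For a circular section of diameter D = 2.26 m at depth y = 0.643 m, the central angle is θ = 2 arccos(1 − 2y/D) = 2.25 rad. Then A = (D²/8)(θ − sin θ) = 0.9402 m² and P = Dθ/2 = 2.543 m. Hydraulic radius R = A/P = 0.9402/2.543 = 0.3697 m. Q_B = (1/0.026)·0.9402·0.3697^(2/3)·√0.0069 = 1.547 m³/s.
Q_A = 0.1989 m³/s vs Q_B = 1.547 m³/s, so channel B carries more.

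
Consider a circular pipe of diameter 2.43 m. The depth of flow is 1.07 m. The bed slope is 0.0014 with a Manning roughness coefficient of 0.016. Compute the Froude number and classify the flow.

For a circular section of diameter D = 2.43 m at depth y = 1.07 m, the central angle is θ = 2 arccos(1 − 2y/D) = 2.902 rad. Then A = (D²/8)(θ − sin θ) = 1.967 m² and P = Dθ/2 = 3.526 m.
Hydraulic radius R = A/P = 1.967/3.526 = 0.5579 m.
V = (1/n) R^(2/3) √S = (1/0.016) × 0.5579^(2/3) × √0.0014 = 1.585 m/s. Hydraulic depth D_h = A/T = 1.967/2.413 = 0.8154 m.
Froude number Fr = V/√(g·D_h) = 1.585/√(9.81×0.8154) = 0.56, which is less than 1, so the flow is subcritical.

subcritical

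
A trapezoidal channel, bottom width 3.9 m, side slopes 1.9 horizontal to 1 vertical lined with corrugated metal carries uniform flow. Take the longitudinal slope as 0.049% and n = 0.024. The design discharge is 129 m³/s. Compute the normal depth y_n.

Manning's equation rearranged: A R^(2/3) = nQ / (1·√S) = 0.024 × 129 / (√0.00049) = 139.9.
Try y = 3.99 m: A R^(2/3) = 76.97 — low.
Try y = 6.17 m: A R^(2/3) = 208.1 — high.
Try y = 5.2 m: A R^(2/3) = 140 — matches.

y_n = 5.2 m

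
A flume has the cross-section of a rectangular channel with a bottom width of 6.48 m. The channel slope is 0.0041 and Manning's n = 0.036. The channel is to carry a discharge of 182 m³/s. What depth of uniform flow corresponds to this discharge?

Manning's equation rearranged: A R^(2/3) = nQ / (1·√S) = 0.036 × 182 / (√0.0041) = 102.3.
Try y = 6.84 m: A R^(2/3) = 74.94 — low.
Try y = 11.1 m: A R^(2/3) = 132.8 — high.
Try y = 8.87 m: A R^(2/3) = 102.3 — matches.

y_n = 8.87 m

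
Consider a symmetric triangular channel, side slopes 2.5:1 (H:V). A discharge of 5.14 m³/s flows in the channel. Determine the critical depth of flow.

y_c = 0.971 m

At critical depth, Q² T / (g A³) = 1, i.e. A³/T = Q²/g = 5.14²/9.81 = 2.693.
Trying y = 0.704 m: A³/T = 0.5404 — too small.
Trying y = 1.18 m: A³/T = 7.149 — too large.
Trying y = 0.971 m: A³/T = 2.697 — ≈ 2.693.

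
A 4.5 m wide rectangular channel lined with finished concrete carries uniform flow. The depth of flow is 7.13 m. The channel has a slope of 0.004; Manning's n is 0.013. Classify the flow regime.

subcritical

Flow area A = b·y = 4.5 × 7.13 = 32.09 m². Wetted perimeter P = b + 2y = 4.5 + 2×7.13 = 18.76 m.
Hydraulic radius R = A/P = 32.09/18.76 = 1.71 m.
V = (1/n) R^(2/3) √S = (1/0.013) × 1.71^(2/3) × √0.004 = 6.958 m/s. Hydraulic depth D_h = A/T = 32.09/4.5 = 7.13 m.
Froude number Fr = V/√(g·D_h) = 6.958/√(9.81×7.13) = 0.832, which is less than 1, so the flow is subcritical.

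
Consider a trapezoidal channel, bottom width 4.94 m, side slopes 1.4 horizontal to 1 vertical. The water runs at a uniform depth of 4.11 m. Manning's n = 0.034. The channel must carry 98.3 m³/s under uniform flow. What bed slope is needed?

With bottom width b = 4.94 m and side slope z = 1.4: A = (b + zy)y = (4.94 + 1.4×4.11)×4.11 = 43.95 m²; P = b + 2y√(1+z²) = 4.94 + 2×4.11×1.72 = 19.08 m.
Hydraulic radius R = A/P = 43.95/19.08 = 2.303 m.
From Manning's equation, S = [nQ / (1 A R^(2/3))]² = [0.034 × 98.3 / (1 × 43.95 × 2.303^(2/3))]² = 0.0019.

S = 0.0019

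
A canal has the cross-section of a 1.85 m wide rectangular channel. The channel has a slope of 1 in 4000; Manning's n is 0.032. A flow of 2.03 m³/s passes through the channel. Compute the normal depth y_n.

y_n = 2.83 m

Manning's equation rearranged: A R^(2/3) = nQ / (1·√S) = 0.032 × 2.03 / (√0.00025) = 4.108.
Try y = 2.49 m: A R^(2/3) = 3.543 — short.
Try y = 2.83 m: A R^(2/3) = 4.116 — ≈ 4.108.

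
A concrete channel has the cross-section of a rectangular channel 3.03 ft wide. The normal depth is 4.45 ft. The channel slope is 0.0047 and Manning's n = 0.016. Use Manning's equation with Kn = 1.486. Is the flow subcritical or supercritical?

subcritical

Flow area A = b·y = 3.03 × 4.45 = 13.48 ft². Wetted perimeter P = b + 2y = 3.03 + 2×4.45 = 11.93 ft.
Hydraulic radius R = A/P = 13.48/11.93 = 1.13 ft.
V = (1.486/n) R^(2/3) √S = (1.486/0.016) × 1.13^(2/3) × √0.0047 = 6.909 ft/s. Hydraulic depth D_h = A/T = 13.48/3.03 = 4.45 ft.
Froude number Fr = V/√(g·D_h) = 6.909/√(32.2×4.45) = 0.577, which is less than 1, so the flow is subcritical.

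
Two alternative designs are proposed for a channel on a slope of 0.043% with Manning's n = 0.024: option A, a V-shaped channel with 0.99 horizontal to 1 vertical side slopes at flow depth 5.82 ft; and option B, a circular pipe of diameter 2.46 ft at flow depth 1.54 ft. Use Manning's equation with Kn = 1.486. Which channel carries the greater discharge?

Channel A: For a triangular section with side slope z = 0.99: A = zy² = 0.99×5.82² = 33.53 ft²; P = 2y√(1+z²) = 2×5.82×1.407 = 16.38 ft. Hydraulic radius R = A/P = 33.53/16.38 = 2.047 ft. Q_A = (1.486/0.024)·33.53·2.047^(2/3)·√0.00043 = 69.42 ft³/s.
Channel B: For a circular section of diameter D = 2.46 ft at depth y = 1.54 ft, the central angle is θ = 2 arccos(1 − 2y/D) = 3.651 rad. Then A = (D²/8)(θ − sin θ) = 3.131 ft² and P = Dθ/2 = 4.491 ft. Hydraulic radius R = A/P = 3.131/4.491 = 0.6972 ft. Q_B = (1.486/0.024)·3.131·0.6972^(2/3)·√0.00043 = 3.161 ft³/s.
Q_A = 69.42 ft³/s vs Q_B = 3.161 ft³/s, so channel A carries more.

channel A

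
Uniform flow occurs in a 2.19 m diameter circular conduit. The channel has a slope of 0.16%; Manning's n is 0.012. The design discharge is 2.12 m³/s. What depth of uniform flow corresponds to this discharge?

y_n = 0.75 m

Manning's equation rearranged: A R^(2/3) = nQ / (1·√S) = 0.012 × 2.12 / (√0.0016) = 0.636.
Try y = 0.621 m: A R^(2/3) = 0.4425 — short.
Try y = 0.929 m: A R^(2/3) = 0.9451 — over.
Try y = 0.75 m: A R^(2/3) = 0.6362 — ≈ 0.636.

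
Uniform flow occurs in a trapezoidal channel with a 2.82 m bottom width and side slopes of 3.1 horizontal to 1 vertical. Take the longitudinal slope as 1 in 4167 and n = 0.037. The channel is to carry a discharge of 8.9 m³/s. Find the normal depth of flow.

y_n = 2.07 m

Manning's equation rearranged: A R^(2/3) = nQ / (1·√S) = 0.037 × 8.9 / (√0.00024) = 21.26.
Try y = 2.49 m: A R^(2/3) = 32.5 — over.
Try y = 2.07 m: A R^(2/3) = 21.26 — matches.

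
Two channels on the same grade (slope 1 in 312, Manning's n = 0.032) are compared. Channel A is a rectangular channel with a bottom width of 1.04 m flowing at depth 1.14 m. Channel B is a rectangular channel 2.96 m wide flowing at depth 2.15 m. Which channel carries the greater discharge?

channel B

Channel A: Flow area A = b·y = 1.04 × 1.14 = 1.186 m². Wetted perimeter P = b + 2y = 1.04 + 2×1.14 = 3.32 m. Hydraulic radius R = A/P = 1.186/3.32 = 0.3571 m. Q_A = (1/0.032)·1.186·0.3571^(2/3)·√0.003205 = 1.056 m³/s.
Channel B: Flow area A = b·y = 2.96 × 2.15 = 6.364 m². Wetted perimeter P = b + 2y = 2.96 + 2×2.15 = 7.26 m. Hydraulic radius R = A/P = 6.364/7.26 = 0.8766 m. Q_B = (1/0.032)·6.364·0.8766^(2/3)·√0.003205 = 10.31 m³/s.
Q_A = 1.056 m³/s vs Q_B = 10.31 m³/s, so channel B carries more.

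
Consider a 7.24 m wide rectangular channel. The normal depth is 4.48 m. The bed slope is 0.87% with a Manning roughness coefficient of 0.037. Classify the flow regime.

Flow area A = b·y = 7.24 × 4.48 = 32.44 m². Wetted perimeter P = b + 2y = 7.24 + 2×4.48 = 16.2 m.
Hydraulic radius R = A/P = 32.44/16.2 = 2.002 m.
V = (1/n) R^(2/3) √S = (1/0.037) × 2.002^(2/3) × √0.0087 = 4.005 m/s. Hydraulic depth D_h = A/T = 32.44/7.24 = 4.48 m.
Froude number Fr = V/√(g·D_h) = 4.005/√(9.81×4.48) = 0.604, which is less than 1, so the flow is subcritical.

subcritical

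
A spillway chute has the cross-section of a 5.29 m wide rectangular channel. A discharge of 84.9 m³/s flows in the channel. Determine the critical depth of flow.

For a rectangular channel, critical depth y_c = (q²/g)^(1/3) where q = Q/b = 84.9/5.29 = 16.05 m²/s.
So y_c = (16.05²/9.81)^(1/3) = 2.97 m.

y_c = 2.97 m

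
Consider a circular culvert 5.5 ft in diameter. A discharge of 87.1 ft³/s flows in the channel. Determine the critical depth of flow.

y_c = 2.57 ft

At critical depth, Q² T / (g A³) = 1, i.e. A³/T = Q²/g = 87.1²/32.2 = 235.6.
Trying y = 3.22 ft: A³/T = 556.9 — over.
Trying y = 2.57 ft: A³/T = 235.3 — matches.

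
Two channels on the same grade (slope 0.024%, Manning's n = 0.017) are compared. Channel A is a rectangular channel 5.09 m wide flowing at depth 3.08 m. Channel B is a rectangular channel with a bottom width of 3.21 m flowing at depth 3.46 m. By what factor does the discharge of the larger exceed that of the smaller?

Channel A: Flow area A = b·y = 5.09 × 3.08 = 15.68 m². Wetted perimeter P = b + 2y = 5.09 + 2×3.08 = 11.25 m. Hydraulic radius R = A/P = 15.68/11.25 = 1.394 m. Q_A = (1/0.017)·15.68·1.394^(2/3)·√0.00024 = 17.82 m³/s.
Channel B: Flow area A = b·y = 3.21 × 3.46 = 11.11 m². Wetted perimeter P = b + 2y = 3.21 + 2×3.46 = 10.13 m. Hydraulic radius R = A/P = 11.11/10.13 = 1.096 m. Q_B = (1/0.017)·11.11·1.096^(2/3)·√0.00024 = 10.76 m³/s.
The larger discharge is 17.82 m³/s and the smaller is 10.76 m³/s; the ratio is 1.66.

1.66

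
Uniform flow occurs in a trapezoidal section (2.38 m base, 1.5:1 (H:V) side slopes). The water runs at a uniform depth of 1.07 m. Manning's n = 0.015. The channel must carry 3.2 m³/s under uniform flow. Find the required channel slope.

S = 0.00021

With bottom width b = 2.38 m and side slope z = 1.5: A = (b + zy)y = (2.38 + 1.5×1.07)×1.07 = 4.264 m²; P = b + 2y√(1+z²) = 2.38 + 2×1.07×1.803 = 6.238 m.
Hydraulic radius R = A/P = 4.264/6.238 = 0.6836 m.
From Manning's equation, S = [nQ / (1 A R^(2/3))]² = [0.015 × 3.2 / (1 × 4.264 × 0.6836^(2/3))]² = 0.00021.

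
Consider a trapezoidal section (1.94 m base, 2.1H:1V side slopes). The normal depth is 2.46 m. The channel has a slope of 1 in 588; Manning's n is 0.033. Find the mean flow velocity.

V = 1.49 m/s

With bottom width b = 1.94 m and side slope z = 2.1: A = (b + zy)y = (1.94 + 2.1×2.46)×2.46 = 17.48 m²; P = b + 2y√(1+z²) = 1.94 + 2×2.46×2.326 = 13.38 m.
Hydraulic radius R = A/P = 17.48/13.38 = 1.306 m.
From Manning's equation, V = (1/n) R^(2/3) S^(1/2) = (1/0.033) × 1.306^(2/3) × 0.001701^(1/2) = 1.49 m/s.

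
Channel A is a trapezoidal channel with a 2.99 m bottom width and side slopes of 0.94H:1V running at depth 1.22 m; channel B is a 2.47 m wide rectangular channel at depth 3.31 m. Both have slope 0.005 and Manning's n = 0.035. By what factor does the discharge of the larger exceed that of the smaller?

1.76

Channel A: With bottom width b = 2.99 m and side slope z = 0.94: A = (b + zy)y = (2.99 + 0.94×1.22)×1.22 = 5.047 m²; P = b + 2y√(1+z²) = 2.99 + 2×1.22×1.372 = 6.339 m. Hydraulic radius R = A/P = 5.047/6.339 = 0.7962 m. Q_A = (1/0.035)·5.047·0.7962^(2/3)·√0.005 = 8.759 m³/s.
Channel B: Flow area A = b·y = 2.47 × 3.31 = 8.176 m². Wetted perimeter P = b + 2y = 2.47 + 2×3.31 = 9.09 m. Hydraulic radius R = A/P = 8.176/9.09 = 0.8994 m. Q_B = (1/0.035)·8.176·0.8994^(2/3)·√0.005 = 15.39 m³/s.
The larger discharge is 15.39 m³/s and the smaller is 8.759 m³/s; the ratio is 1.76.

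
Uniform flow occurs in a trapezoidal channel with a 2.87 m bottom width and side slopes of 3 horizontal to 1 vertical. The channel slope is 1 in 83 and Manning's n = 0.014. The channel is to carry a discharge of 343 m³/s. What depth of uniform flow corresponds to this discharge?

y_n = 2.85 m

Manning's equation rearranged: A R^(2/3) = nQ / (1·√S) = 0.014 × 343 / (√0.01205) = 43.75.
Trying y = 2.38 m: A R^(2/3) = 28.8 — short.
Trying y = 3.54 m: A R^(2/3) = 73.02 — over.
Trying y = 2.85 m: A R^(2/3) = 43.73 — close enough.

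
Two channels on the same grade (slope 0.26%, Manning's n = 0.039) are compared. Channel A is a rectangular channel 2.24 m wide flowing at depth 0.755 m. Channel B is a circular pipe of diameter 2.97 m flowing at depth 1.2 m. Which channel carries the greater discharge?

Channel A: Flow area A = b·y = 2.24 × 0.755 = 1.691 m². Wetted perimeter P = b + 2y = 2.24 + 2×0.755 = 3.75 m. Hydraulic radius R = A/P = 1.691/3.75 = 0.451 m. Q_A = (1/0.039)·1.691·0.451^(2/3)·√0.0026 = 1.3 m³/s.
Channel B: For a circular section of diameter D = 2.97 m at depth y = 1.2 m, the central angle is θ = 2 arccos(1 − 2y/D) = 2.755 rad. Then A = (D²/8)(θ − sin θ) = 2.623 m² and P = Dθ/2 = 4.092 m. Hydraulic radius R = A/P = 2.623/4.092 = 0.641 m. Q_B = (1/0.039)·2.623·0.641^(2/3)·√0.0026 = 2.549 m³/s.
Q_A = 1.3 m³/s vs Q_B = 2.549 m³/s, so channel B carries more.

channel B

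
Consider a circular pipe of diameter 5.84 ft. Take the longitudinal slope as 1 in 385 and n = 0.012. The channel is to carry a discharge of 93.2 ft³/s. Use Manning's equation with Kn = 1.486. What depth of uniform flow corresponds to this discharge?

Manning's equation rearranged: A R^(2/3) = nQ / (1.486·√S) = 0.012 × 93.2 / (1.486 × √0.002597) = 14.77.
Try y = 2.4 ft: A R^(2/3) = 12.2 — too small.
Try y = 3.01 ft: A R^(2/3) = 18.14 — too large.
Try y = 2.67 ft: A R^(2/3) = 14.77 — close enough.

y_n = 2.67 ft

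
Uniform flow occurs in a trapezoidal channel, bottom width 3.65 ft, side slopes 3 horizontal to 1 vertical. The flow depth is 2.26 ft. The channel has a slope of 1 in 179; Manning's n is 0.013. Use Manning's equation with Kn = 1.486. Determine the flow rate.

With bottom width b = 3.65 ft and side slope z = 3: A = (b + zy)y = (3.65 + 3×2.26)×2.26 = 23.57 ft²; P = b + 2y√(1+z²) = 3.65 + 2×2.26×3.162 = 17.94 ft.
Hydraulic radius R = A/P = 23.57/17.94 = 1.314 ft.
Manning's equation: Q = (1.486/n) A R^(2/3) S^(1/2) = (1.486/0.013) × 23.57 × 1.314^(2/3) × 0.005587^(1/2) = 242 ft³/s.

Q = 242 ft³/s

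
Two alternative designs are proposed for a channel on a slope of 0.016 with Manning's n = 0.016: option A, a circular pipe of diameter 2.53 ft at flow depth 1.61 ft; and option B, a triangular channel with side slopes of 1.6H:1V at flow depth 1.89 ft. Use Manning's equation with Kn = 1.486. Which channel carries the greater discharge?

Channel A: For a circular section of diameter D = 2.53 ft at depth y = 1.61 ft, the central angle is θ = 2 arccos(1 − 2y/D) = 3.694 rad. Then A = (D²/8)(θ − sin θ) = 3.376 ft² and P = Dθ/2 = 4.673 ft. Hydraulic radius R = A/P = 3.376/4.673 = 0.7224 ft. Q_A = (1.486/0.016)·3.376·0.7224^(2/3)·√0.016 = 31.93 ft³/s.
Channel B: For a triangular section with side slope z = 1.6: A = zy² = 1.6×1.89² = 5.715 ft²; P = 2y√(1+z²) = 2×1.89×1.887 = 7.132 ft. Hydraulic radius R = A/P = 5.715/7.132 = 0.8014 ft. Q_B = (1.486/0.016)·5.715·0.8014^(2/3)·√0.016 = 57.93 ft³/s.
Q_A = 31.93 ft³/s vs Q_B = 57.93 ft³/s, so channel B carries more.

channel B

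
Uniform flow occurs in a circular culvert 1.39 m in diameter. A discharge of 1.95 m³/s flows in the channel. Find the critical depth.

At critical depth, Q² T / (g A³) = 1, i.e. A³/T = Q²/g = 1.95²/9.81 = 0.3876.
At y = 0.538 m: A³/T = 0.1178 — low.
At y = 0.849 m: A³/T = 0.6755 — high.
At y = 0.734 m: A³/T = 0.3871 — matches.

y_c = 0.734 m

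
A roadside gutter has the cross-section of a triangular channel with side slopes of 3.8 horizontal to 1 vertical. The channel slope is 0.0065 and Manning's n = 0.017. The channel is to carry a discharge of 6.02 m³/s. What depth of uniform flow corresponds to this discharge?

y_n = 0.795 m

Manning's equation rearranged: A R^(2/3) = nQ / (1·√S) = 0.017 × 6.02 / (√0.0065) = 1.269.
At y = 0.939 m: A R^(2/3) = 1.979 — too large.
At y = 0.795 m: A R^(2/3) = 1.27 — matches.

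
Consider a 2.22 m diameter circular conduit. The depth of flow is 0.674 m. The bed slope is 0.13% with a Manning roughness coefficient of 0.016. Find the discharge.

Q = 1.18 m³/s

For a circular section of diameter D = 2.22 m at depth y = 0.674 m, the central angle is θ = 2 arccos(1 − 2y/D) = 2.334 rad. Then A = (D²/8)(θ − sin θ) = 0.993 m² and P = Dθ/2 = 2.591 m.
Hydraulic radius R = A/P = 0.993/2.591 = 0.3832 m.
Manning's equation: Q = (1/n) A R^(2/3) S^(1/2) = (1/0.016) × 0.993 × 0.3832^(2/3) × 0.0013^(1/2) = 1.18 m³/s.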